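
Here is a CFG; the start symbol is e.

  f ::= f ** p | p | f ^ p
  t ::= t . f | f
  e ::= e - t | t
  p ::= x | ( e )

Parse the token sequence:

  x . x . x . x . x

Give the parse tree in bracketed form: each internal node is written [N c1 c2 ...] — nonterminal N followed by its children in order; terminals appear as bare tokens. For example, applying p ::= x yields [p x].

e
t
t . f
t . f . f
t . f . f . f
t . f . f . f . f
f . f . f . f . f
p . f . f . f . f
x . f . f . f . f
x . p . f . f . f
x . x . f . f . f
x . x . p . f . f
x . x . x . f . f
x . x . x . p . f
x . x . x . x . f
x . x . x . x . p
x . x . x . x . x

[e [t [t [t [t [t [f [p x]]] . [f [p x]]] . [f [p x]]] . [f [p x]]] . [f [p x]]]]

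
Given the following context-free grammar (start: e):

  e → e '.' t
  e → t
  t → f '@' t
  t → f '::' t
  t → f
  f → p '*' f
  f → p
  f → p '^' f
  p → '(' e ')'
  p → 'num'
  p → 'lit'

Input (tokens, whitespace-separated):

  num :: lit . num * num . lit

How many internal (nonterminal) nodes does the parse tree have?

[e [e [e [t [f [p num]] :: [t [f [p lit]]]]] . [t [f [p num] * [f [p num]]]]] . [t [f [p lit]]]]

17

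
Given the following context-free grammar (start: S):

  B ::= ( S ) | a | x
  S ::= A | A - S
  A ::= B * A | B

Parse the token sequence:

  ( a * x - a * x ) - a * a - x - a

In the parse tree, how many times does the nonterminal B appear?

[S [A [B ( [S [A [B a] * [A [B x]]] - [S [A [B a] * [A [B x]]]]] )]] - [S [A [B a] * [A [B a]]] - [S [A [B x]] - [S [A [B a]]]]]]

9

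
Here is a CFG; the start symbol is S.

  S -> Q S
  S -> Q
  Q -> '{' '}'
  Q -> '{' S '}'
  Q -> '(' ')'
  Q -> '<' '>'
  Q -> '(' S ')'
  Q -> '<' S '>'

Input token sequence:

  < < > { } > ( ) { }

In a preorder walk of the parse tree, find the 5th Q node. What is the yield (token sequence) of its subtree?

{ }

[S [Q < [S [Q < >] [S [Q { }]]] >] [S [Q ( )] [S [Q { }]]]]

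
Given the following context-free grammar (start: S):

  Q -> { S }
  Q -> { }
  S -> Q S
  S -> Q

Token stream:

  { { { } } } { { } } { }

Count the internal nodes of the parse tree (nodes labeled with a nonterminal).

12

[S [Q { [S [Q { [S [Q { }]] }]] }] [S [Q { [S [Q { }]] }] [S [Q { }]]]]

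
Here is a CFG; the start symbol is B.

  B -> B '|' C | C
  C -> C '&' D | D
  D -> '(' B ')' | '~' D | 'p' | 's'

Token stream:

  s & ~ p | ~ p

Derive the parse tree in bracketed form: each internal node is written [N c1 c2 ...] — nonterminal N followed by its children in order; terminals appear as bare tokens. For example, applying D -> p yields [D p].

B
B | C
C | C
C & D | C
D & D | C
s & D | C
s & ~ D | C
s & ~ p | C
s & ~ p | D
s & ~ p | ~ D
s & ~ p | ~ p

[B [B [C [C [D s]] & [D ~ [D p]]]] | [C [D ~ [D p]]]]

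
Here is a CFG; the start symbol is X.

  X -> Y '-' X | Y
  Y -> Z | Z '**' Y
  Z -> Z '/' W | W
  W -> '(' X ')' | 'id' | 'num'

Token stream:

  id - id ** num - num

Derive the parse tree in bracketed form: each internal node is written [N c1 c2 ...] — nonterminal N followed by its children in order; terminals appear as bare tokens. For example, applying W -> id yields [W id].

X
Y - X
Z - X
W - X
id - X
id - Y - X
id - Z ** Y - X
id - W ** Y - X
id - id ** Y - X
id - id ** Z - X
id - id ** W - X
id - id ** num - X
id - id ** num - Y
id - id ** num - Z
id - id ** num - W
id - id ** num - num

[X [Y [Z [W id]]] - [X [Y [Z [W id]] ** [Y [Z [W num]]]] - [X [Y [Z [W num]]]]]]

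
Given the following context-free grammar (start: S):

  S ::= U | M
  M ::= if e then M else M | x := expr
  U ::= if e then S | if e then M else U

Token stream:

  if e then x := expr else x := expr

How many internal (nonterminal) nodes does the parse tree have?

4

[S [M if e then [M x := expr] else [M x := expr]]]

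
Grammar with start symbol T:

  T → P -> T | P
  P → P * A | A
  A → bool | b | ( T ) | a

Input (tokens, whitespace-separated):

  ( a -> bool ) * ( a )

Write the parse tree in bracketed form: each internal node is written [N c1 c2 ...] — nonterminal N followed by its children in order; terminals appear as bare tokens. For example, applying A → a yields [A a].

[T [P [P [A ( [T [P [A a]] -> [T [P [A bool]]]] )]] * [A ( [T [P [A a]]] )]]]

T
P
P * A
A * A
( T ) * A
( P -> T ) * A
( A -> T ) * A
( a -> T ) * A
( a -> P ) * A
( a -> A ) * A
( a -> bool ) * A
( a -> bool ) * ( T )
( a -> bool ) * ( P )
( a -> bool ) * ( A )
( a -> bool ) * ( a )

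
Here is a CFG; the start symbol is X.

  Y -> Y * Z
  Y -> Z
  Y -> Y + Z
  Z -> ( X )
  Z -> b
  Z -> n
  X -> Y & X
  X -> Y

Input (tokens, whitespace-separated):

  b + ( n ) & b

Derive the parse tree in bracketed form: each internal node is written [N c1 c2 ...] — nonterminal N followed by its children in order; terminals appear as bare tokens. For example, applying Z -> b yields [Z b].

X
Y & X
Y + Z & X
Z + Z & X
b + Z & X
b + ( X ) & X
b + ( Y ) & X
b + ( Z ) & X
b + ( n ) & X
b + ( n ) & Y
b + ( n ) & Z
b + ( n ) & b

[X [Y [Y [Z b]] + [Z ( [X [Y [Z n]]] )]] & [X [Y [Z b]]]]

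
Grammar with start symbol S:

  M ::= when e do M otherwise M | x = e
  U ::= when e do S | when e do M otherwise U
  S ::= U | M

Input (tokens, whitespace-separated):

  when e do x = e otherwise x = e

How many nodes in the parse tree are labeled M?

3

[S [M when e do [M x = e] otherwise [M x = e]]]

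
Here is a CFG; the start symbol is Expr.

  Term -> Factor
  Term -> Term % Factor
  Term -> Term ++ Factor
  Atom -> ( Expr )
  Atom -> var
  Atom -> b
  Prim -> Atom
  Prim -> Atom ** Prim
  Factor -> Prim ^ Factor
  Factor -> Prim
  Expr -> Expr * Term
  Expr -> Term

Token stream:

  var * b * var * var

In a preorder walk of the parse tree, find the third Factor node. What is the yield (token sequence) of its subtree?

[Expr [Expr [Expr [Expr [Term [Factor [Prim [Atom var]]]]] * [Term [Factor [Prim [Atom b]]]]] * [Term [Factor [Prim [Atom var]]]]] * [Term [Factor [Prim [Atom var]]]]]

var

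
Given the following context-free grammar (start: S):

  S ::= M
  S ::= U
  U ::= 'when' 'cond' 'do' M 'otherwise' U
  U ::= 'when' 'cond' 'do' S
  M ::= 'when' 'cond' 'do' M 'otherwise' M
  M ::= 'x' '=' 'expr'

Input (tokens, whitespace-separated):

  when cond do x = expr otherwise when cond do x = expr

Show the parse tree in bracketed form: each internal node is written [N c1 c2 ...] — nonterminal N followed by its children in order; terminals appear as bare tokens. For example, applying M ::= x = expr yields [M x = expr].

S
U
when cond do M otherwise U
when cond do x = expr otherwise U
when cond do x = expr otherwise when cond do S
when cond do x = expr otherwise when cond do M
when cond do x = expr otherwise when cond do x = expr

[S [U when cond do [M x = expr] otherwise [U when cond do [S [M x = expr]]]]]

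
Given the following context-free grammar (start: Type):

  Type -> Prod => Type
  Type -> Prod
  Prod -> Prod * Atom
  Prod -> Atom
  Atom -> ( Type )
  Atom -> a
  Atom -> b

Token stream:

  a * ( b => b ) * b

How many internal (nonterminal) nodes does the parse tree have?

13

[Type [Prod [Prod [Prod [Atom a]] * [Atom ( [Type [Prod [Atom b]] => [Type [Prod [Atom b]]]] )]] * [Atom b]]]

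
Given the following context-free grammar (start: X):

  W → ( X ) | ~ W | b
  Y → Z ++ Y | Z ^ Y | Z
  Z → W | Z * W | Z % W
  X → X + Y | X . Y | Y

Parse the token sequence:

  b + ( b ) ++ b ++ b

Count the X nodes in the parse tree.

[X [X [Y [Z [W b]]]] + [Y [Z [W ( [X [Y [Z [W b]]]] )]] ++ [Y [Z [W b]] ++ [Y [Z [W b]]]]]]

3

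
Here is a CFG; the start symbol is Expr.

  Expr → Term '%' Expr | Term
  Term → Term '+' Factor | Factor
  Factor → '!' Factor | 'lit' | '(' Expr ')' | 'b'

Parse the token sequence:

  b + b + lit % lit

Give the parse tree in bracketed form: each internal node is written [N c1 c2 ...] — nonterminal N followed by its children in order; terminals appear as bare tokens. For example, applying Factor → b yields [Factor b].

[Expr [Term [Term [Term [Factor b]] + [Factor b]] + [Factor lit]] % [Expr [Term [Factor lit]]]]

Expr
Term % Expr
Term + Factor % Expr
Term + Factor + Factor % Expr
Factor + Factor + Factor % Expr
b + Factor + Factor % Expr
b + b + Factor % Expr
b + b + lit % Expr
b + b + lit % Term
b + b + lit % Factor
b + b + lit % lit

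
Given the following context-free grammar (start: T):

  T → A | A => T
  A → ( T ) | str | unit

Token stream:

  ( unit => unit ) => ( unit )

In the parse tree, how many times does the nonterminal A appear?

[T [A ( [T [A unit] => [T [A unit]]] )] => [T [A ( [T [A unit]] )]]]

5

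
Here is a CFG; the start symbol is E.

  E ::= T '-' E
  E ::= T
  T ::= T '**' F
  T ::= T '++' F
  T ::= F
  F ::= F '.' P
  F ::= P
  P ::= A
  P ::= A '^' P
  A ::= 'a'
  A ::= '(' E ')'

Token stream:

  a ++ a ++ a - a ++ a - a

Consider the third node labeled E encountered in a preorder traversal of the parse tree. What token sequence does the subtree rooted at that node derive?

a

[E [T [T [T [F [P [A a]]]] ++ [F [P [A a]]]] ++ [F [P [A a]]]] - [E [T [T [F [P [A a]]]] ++ [F [P [A a]]]] - [E [T [F [P [A a]]]]]]]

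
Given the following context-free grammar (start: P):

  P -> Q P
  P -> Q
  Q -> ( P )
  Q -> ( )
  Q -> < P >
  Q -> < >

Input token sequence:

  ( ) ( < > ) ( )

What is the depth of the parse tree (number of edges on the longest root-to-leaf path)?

[P [Q ( )] [P [Q ( [P [Q < >]] )] [P [Q ( )]]]]

5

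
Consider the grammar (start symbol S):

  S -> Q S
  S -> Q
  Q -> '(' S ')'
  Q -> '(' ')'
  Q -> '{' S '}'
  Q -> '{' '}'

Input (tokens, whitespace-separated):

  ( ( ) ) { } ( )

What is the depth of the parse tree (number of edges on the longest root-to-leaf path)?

4

[S [Q ( [S [Q ( )]] )] [S [Q { }] [S [Q ( )]]]]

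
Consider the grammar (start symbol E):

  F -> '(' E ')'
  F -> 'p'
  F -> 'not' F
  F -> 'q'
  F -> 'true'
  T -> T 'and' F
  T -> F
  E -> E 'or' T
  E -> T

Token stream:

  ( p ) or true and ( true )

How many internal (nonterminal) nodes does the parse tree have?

[E [E [T [F ( [E [T [F p]]] )]]] or [T [T [F true]] and [F ( [E [T [F true]]] )]]]

14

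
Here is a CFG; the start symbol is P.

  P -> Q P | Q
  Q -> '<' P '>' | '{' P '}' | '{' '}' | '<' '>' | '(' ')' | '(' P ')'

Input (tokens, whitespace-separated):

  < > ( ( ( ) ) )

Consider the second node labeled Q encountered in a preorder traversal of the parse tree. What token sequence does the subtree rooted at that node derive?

( ( ( ) ) )

[P [Q < >] [P [Q ( [P [Q ( [P [Q ( )]] )]] )]]]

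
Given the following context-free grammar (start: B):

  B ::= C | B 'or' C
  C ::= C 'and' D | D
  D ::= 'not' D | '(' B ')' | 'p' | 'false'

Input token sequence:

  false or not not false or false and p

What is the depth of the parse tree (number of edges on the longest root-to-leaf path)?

6

[B [B [B [C [D false]]] or [C [D not [D not [D false]]]]] or [C [C [D false]] and [D p]]]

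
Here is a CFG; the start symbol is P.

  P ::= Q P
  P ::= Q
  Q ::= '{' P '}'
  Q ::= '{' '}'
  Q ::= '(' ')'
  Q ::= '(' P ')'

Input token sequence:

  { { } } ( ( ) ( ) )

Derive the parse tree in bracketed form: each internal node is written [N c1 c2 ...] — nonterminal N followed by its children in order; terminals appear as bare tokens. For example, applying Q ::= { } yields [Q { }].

P
Q P
{ P } P
{ Q } P
{ { } } P
{ { } } Q
{ { } } ( P )
{ { } } ( Q P )
{ { } } ( ( ) P )
{ { } } ( ( ) Q )
{ { } } ( ( ) ( ) )

[P [Q { [P [Q { }]] }] [P [Q ( [P [Q ( )] [P [Q ( )]]] )]]]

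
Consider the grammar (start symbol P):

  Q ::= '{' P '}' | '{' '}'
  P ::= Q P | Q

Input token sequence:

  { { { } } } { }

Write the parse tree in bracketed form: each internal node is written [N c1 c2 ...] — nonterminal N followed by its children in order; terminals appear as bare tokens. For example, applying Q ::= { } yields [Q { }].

P
Q P
{ P } P
{ Q } P
{ { P } } P
{ { Q } } P
{ { { } } } P
{ { { } } } Q
{ { { } } } { }

[P [Q { [P [Q { [P [Q { }]] }]] }] [P [Q { }]]]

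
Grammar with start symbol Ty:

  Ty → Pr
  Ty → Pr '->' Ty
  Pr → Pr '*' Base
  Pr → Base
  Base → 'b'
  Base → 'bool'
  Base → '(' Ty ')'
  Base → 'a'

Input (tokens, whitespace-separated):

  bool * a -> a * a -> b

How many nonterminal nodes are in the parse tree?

[Ty [Pr [Pr [Base bool]] * [Base a]] -> [Ty [Pr [Pr [Base a]] * [Base a]] -> [Ty [Pr [Base b]]]]]

13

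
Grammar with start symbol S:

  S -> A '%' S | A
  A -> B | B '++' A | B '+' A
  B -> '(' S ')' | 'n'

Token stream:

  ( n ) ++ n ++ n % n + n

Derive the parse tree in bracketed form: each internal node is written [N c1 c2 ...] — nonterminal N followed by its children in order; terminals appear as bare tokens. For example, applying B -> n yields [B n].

S
A % S
B ++ A % S
( S ) ++ A % S
( A ) ++ A % S
( B ) ++ A % S
( n ) ++ A % S
( n ) ++ B ++ A % S
( n ) ++ n ++ A % S
( n ) ++ n ++ B % S
( n ) ++ n ++ n % S
( n ) ++ n ++ n % A
( n ) ++ n ++ n % B + A
( n ) ++ n ++ n % n + A
( n ) ++ n ++ n % n + B
( n ) ++ n ++ n % n + n

[S [A [B ( [S [A [B n]]] )] ++ [A [B n] ++ [A [B n]]]] % [S [A [B n] + [A [B n]]]]]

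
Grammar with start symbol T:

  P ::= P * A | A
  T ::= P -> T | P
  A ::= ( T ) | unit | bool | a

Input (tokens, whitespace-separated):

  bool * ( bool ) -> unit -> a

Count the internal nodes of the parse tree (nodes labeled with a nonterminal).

14

[T [P [P [A bool]] * [A ( [T [P [A bool]]] )]] -> [T [P [A unit]] -> [T [P [A a]]]]]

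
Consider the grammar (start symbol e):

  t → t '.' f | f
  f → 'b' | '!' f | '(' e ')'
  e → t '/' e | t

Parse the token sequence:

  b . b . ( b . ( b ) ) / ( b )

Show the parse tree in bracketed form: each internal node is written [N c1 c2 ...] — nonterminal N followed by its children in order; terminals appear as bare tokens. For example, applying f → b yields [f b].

[e [t [t [t [f b]] . [f b]] . [f ( [e [t [t [f b]] . [f ( [e [t [f b]]] )]]] )]] / [e [t [f ( [e [t [f b]]] )]]]]

e
t / e
t . f / e
t . f . f / e
f . f . f / e
b . f . f / e
b . b . f / e
b . b . ( e ) / e
b . b . ( t ) / e
b . b . ( t . f ) / e
b . b . ( f . f ) / e
b . b . ( b . f ) / e
b . b . ( b . ( e ) ) / e
b . b . ( b . ( t ) ) / e
b . b . ( b . ( f ) ) / e
b . b . ( b . ( b ) ) / e
b . b . ( b . ( b ) ) / t
b . b . ( b . ( b ) ) / f
b . b . ( b . ( b ) ) / ( e )
b . b . ( b . ( b ) ) / ( t )
b . b . ( b . ( b ) ) / ( f )
b . b . ( b . ( b ) ) / ( b )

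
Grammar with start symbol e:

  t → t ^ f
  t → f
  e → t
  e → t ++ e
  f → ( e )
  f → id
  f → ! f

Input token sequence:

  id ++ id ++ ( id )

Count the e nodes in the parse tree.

[e [t [f id]] ++ [e [t [f id]] ++ [e [t [f ( [e [t [f id]]] )]]]]]

4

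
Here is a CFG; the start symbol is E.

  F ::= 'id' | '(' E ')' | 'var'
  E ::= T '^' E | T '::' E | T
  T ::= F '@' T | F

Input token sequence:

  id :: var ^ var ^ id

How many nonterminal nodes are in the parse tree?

[E [T [F id]] :: [E [T [F var]] ^ [E [T [F var]] ^ [E [T [F id]]]]]]

12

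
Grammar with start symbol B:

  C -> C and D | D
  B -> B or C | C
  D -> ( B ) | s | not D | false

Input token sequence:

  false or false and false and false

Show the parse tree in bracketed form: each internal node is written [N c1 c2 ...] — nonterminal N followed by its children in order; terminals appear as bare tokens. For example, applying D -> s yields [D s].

[B [B [C [D false]]] or [C [C [C [D false]] and [D false]] and [D false]]]

B
B or C
C or C
D or C
false or C
false or C and D
false or C and D and D
false or D and D and D
false or false and D and D
false or false and false and D
false or false and false and false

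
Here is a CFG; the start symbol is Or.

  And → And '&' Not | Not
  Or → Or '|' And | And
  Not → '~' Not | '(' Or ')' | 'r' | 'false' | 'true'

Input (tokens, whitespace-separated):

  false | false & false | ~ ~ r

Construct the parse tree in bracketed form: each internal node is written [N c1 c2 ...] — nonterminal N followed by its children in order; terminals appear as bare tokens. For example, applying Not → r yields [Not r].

[Or [Or [Or [And [Not false]]] | [And [And [Not false]] & [Not false]]] | [And [Not ~ [Not ~ [Not r]]]]]

Or
Or | And
Or | And | And
And | And | And
Not | And | And
false | And | And
false | And & Not | And
false | Not & Not | And
false | false & Not | And
false | false & false | And
false | false & false | Not
false | false & false | ~ Not
false | false & false | ~ ~ Not
false | false & false | ~ ~ r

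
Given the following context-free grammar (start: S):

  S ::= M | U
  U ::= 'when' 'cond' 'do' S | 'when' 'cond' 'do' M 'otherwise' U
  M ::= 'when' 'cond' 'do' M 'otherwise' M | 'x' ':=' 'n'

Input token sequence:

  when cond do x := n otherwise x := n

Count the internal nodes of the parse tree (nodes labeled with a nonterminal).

4

[S [M when cond do [M x := n] otherwise [M x := n]]]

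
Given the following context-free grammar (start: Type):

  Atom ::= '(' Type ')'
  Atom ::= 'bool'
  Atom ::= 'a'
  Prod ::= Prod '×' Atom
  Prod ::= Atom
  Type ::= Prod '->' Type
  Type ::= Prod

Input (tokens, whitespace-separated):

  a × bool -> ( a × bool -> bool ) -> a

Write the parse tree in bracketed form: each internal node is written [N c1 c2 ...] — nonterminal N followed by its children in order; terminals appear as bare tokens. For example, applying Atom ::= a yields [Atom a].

[Type [Prod [Prod [Atom a]] × [Atom bool]] -> [Type [Prod [Atom ( [Type [Prod [Prod [Atom a]] × [Atom bool]] -> [Type [Prod [Atom bool]]]] )]] -> [Type [Prod [Atom a]]]]]

Type
Prod -> Type
Prod × Atom -> Type
Atom × Atom -> Type
a × Atom -> Type
a × bool -> Type
a × bool -> Prod -> Type
a × bool -> Atom -> Type
a × bool -> ( Type ) -> Type
a × bool -> ( Prod -> Type ) -> Type
a × bool -> ( Prod × Atom -> Type ) -> Type
a × bool -> ( Atom × Atom -> Type ) -> Type
a × bool -> ( a × Atom -> Type ) -> Type
a × bool -> ( a × bool -> Type ) -> Type
a × bool -> ( a × bool -> Prod ) -> Type
a × bool -> ( a × bool -> Atom ) -> Type
a × bool -> ( a × bool -> bool ) -> Type
a × bool -> ( a × bool -> bool ) -> Prod
a × bool -> ( a × bool -> bool ) -> Atom
a × bool -> ( a × bool -> bool ) -> a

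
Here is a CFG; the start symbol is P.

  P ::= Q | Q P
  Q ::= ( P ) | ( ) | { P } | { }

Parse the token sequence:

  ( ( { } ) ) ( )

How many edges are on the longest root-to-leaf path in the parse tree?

[P [Q ( [P [Q ( [P [Q { }]] )]] )] [P [Q ( )]]]

6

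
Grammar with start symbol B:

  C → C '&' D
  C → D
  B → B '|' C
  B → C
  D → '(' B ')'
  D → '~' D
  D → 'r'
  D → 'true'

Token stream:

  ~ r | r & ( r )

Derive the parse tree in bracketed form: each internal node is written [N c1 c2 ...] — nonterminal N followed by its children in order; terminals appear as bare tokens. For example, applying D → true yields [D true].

[B [B [C [D ~ [D r]]]] | [C [C [D r]] & [D ( [B [C [D r]]] )]]]

B
B | C
C | C
D | C
~ D | C
~ r | C
~ r | C & D
~ r | D & D
~ r | r & D
~ r | r & ( B )
~ r | r & ( C )
~ r | r & ( D )
~ r | r & ( r )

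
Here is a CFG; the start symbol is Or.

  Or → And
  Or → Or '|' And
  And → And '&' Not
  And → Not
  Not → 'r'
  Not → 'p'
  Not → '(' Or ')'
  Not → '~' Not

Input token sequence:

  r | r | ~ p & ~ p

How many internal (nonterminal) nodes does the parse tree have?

[Or [Or [Or [And [Not r]]] | [And [Not r]]] | [And [And [Not ~ [Not p]]] & [Not ~ [Not p]]]]

13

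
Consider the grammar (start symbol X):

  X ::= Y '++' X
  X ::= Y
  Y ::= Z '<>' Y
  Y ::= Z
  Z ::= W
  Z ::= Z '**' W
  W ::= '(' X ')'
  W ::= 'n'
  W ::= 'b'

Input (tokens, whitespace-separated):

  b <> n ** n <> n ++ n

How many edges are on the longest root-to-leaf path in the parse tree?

6

[X [Y [Z [W b]] <> [Y [Z [Z [W n]] ** [W n]] <> [Y [Z [W n]]]]] ++ [X [Y [Z [W n]]]]]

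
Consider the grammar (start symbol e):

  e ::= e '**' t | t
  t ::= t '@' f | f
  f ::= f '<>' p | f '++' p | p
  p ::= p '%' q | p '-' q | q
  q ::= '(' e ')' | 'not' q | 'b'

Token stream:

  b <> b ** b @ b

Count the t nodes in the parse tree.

3

[e [e [t [f [f [p [q b]]] <> [p [q b]]]]] ** [t [t [f [p [q b]]]] @ [f [p [q b]]]]]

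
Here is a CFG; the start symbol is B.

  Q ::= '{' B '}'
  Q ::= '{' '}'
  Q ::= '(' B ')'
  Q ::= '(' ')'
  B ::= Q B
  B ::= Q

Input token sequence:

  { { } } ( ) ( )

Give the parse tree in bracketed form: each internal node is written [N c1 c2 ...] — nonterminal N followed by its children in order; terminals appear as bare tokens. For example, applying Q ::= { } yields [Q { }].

[B [Q { [B [Q { }]] }] [B [Q ( )] [B [Q ( )]]]]

B
Q B
{ B } B
{ Q } B
{ { } } B
{ { } } Q B
{ { } } ( ) B
{ { } } ( ) Q
{ { } } ( ) ( )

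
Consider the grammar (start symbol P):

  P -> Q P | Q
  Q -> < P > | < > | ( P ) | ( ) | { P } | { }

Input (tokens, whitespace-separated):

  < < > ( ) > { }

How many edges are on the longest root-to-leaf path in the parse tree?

5

[P [Q < [P [Q < >] [P [Q ( )]]] >] [P [Q { }]]]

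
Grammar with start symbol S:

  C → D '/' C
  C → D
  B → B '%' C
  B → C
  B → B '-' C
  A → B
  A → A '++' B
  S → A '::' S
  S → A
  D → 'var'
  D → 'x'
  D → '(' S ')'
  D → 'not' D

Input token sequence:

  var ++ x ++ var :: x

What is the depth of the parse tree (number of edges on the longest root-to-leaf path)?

7

[S [A [A [A [B [C [D var]]]] ++ [B [C [D x]]]] ++ [B [C [D var]]]] :: [S [A [B [C [D x]]]]]]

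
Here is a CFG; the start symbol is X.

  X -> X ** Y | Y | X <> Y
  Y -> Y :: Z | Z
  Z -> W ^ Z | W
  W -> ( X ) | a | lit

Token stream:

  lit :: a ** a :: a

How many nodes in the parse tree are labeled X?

[X [X [Y [Y [Z [W lit]]] :: [Z [W a]]]] ** [Y [Y [Z [W a]]] :: [Z [W a]]]]

2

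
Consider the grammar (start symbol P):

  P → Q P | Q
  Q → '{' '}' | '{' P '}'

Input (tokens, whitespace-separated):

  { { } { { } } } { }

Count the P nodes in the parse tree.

5

[P [Q { [P [Q { }] [P [Q { [P [Q { }]] }]]] }] [P [Q { }]]]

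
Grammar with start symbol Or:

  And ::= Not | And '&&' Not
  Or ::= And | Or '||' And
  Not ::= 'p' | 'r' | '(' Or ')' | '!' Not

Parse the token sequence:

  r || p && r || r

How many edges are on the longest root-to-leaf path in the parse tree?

[Or [Or [Or [And [Not r]]] || [And [And [Not p]] && [Not r]]] || [And [Not r]]]

5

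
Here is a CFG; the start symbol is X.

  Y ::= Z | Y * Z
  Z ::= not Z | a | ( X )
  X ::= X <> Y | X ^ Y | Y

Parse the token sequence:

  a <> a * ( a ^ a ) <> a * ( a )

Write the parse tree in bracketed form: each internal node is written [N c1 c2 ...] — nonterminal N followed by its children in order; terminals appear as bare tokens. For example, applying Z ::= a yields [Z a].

X
X <> Y
X <> Y <> Y
Y <> Y <> Y
Z <> Y <> Y
a <> Y <> Y
a <> Y * Z <> Y
a <> Z * Z <> Y
a <> a * Z <> Y
a <> a * ( X ) <> Y
a <> a * ( X ^ Y ) <> Y
a <> a * ( Y ^ Y ) <> Y
a <> a * ( Z ^ Y ) <> Y
a <> a * ( a ^ Y ) <> Y
a <> a * ( a ^ Z ) <> Y
a <> a * ( a ^ a ) <> Y
a <> a * ( a ^ a ) <> Y * Z
a <> a * ( a ^ a ) <> Z * Z
a <> a * ( a ^ a ) <> a * Z
a <> a * ( a ^ a ) <> a * ( X )
a <> a * ( a ^ a ) <> a * ( Y )
a <> a * ( a ^ a ) <> a * ( Z )
a <> a * ( a ^ a ) <> a * ( a )

[X [X [X [Y [Z a]]] <> [Y [Y [Z a]] * [Z ( [X [X [Y [Z a]]] ^ [Y [Z a]]] )]]] <> [Y [Y [Z a]] * [Z ( [X [Y [Z a]]] )]]]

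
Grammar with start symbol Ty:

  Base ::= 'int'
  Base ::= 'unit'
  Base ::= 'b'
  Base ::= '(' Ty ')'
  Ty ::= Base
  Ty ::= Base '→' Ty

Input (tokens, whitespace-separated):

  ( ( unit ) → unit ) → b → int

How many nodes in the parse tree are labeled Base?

[Ty [Base ( [Ty [Base ( [Ty [Base unit]] )] → [Ty [Base unit]]] )] → [Ty [Base b] → [Ty [Base int]]]]

6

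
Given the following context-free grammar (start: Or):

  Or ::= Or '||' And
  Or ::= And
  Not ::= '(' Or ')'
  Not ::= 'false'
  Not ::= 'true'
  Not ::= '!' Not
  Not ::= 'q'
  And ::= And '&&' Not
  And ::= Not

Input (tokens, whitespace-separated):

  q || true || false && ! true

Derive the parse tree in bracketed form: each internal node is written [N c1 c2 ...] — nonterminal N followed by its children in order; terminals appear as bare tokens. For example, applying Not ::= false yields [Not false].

Or
Or || And
Or || And || And
And || And || And
Not || And || And
q || And || And
q || Not || And
q || true || And
q || true || And && Not
q || true || Not && Not
q || true || false && Not
q || true || false && ! Not
q || true || false && ! true

[Or [Or [Or [And [Not q]]] || [And [Not true]]] || [And [And [Not false]] && [Not ! [Not true]]]]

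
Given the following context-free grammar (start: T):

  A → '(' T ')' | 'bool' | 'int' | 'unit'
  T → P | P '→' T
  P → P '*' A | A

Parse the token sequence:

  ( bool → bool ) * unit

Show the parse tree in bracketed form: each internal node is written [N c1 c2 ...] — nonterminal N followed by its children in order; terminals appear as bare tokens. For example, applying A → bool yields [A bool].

[T [P [P [A ( [T [P [A bool]] → [T [P [A bool]]]] )]] * [A unit]]]

T
P
P * A
A * A
( T ) * A
( P → T ) * A
( A → T ) * A
( bool → T ) * A
( bool → P ) * A
( bool → A ) * A
( bool → bool ) * A
( bool → bool ) * unit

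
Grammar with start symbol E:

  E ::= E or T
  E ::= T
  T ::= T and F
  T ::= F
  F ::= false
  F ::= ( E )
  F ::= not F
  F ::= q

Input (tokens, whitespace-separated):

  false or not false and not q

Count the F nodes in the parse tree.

[E [E [T [F false]]] or [T [T [F not [F false]]] and [F not [F q]]]]

5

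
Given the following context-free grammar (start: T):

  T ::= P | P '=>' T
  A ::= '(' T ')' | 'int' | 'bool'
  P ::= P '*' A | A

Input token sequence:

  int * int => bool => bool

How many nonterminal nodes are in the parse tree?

11

[T [P [P [A int]] * [A int]] => [T [P [A bool]] => [T [P [A bool]]]]]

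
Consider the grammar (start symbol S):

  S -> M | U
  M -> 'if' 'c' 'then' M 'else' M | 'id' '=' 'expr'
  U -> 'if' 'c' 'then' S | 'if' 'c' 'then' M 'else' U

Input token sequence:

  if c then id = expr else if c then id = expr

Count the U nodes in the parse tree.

[S [U if c then [M id = expr] else [U if c then [S [M id = expr]]]]]

2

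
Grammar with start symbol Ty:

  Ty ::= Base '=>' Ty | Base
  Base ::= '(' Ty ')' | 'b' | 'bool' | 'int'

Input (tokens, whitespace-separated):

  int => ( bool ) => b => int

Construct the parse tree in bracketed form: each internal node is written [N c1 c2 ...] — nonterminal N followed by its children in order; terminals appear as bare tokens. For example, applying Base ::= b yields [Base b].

Ty
Base => Ty
int => Ty
int => Base => Ty
int => ( Ty ) => Ty
int => ( Base ) => Ty
int => ( bool ) => Ty
int => ( bool ) => Base => Ty
int => ( bool ) => b => Ty
int => ( bool ) => b => Base
int => ( bool ) => b => int

[Ty [Base int] => [Ty [Base ( [Ty [Base bool]] )] => [Ty [Base b] => [Ty [Base int]]]]]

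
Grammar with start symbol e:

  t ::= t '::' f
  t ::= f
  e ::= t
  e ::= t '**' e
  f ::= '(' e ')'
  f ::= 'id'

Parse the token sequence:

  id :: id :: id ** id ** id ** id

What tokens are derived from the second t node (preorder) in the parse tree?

id :: id

[e [t [t [t [f id]] :: [f id]] :: [f id]] ** [e [t [f id]] ** [e [t [f id]] ** [e [t [f id]]]]]]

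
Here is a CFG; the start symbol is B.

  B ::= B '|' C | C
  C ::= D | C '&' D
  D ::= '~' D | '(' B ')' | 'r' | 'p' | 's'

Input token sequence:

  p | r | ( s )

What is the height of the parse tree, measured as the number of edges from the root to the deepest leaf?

[B [B [B [C [D p]]] | [C [D r]]] | [C [D ( [B [C [D s]]] )]]]

6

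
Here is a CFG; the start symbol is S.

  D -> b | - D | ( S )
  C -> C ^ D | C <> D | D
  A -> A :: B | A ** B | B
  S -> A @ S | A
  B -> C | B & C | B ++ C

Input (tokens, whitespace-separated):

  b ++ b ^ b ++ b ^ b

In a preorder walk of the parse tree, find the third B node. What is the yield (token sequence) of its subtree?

b

[S [A [B [B [B [C [D b]]] ++ [C [C [D b]] ^ [D b]]] ++ [C [C [D b]] ^ [D b]]]]]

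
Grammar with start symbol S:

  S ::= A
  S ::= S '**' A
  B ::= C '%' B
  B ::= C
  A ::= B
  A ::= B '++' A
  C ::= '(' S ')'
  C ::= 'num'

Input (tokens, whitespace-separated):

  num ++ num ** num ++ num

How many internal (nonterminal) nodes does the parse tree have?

14

[S [S [A [B [C num]] ++ [A [B [C num]]]]] ** [A [B [C num]] ++ [A [B [C num]]]]]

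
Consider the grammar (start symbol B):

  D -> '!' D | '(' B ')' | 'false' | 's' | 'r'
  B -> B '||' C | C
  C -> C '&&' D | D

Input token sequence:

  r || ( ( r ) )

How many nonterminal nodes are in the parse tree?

12

[B [B [C [D r]]] || [C [D ( [B [C [D ( [B [C [D r]]] )]]] )]]]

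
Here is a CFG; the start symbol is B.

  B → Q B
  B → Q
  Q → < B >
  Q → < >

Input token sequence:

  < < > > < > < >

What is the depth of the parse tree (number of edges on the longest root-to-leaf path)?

4

[B [Q < [B [Q < >]] >] [B [Q < >] [B [Q < >]]]]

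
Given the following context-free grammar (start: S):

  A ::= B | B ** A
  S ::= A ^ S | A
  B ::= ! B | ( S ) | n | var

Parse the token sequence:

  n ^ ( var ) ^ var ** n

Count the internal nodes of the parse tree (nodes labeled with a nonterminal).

14

[S [A [B n]] ^ [S [A [B ( [S [A [B var]]] )]] ^ [S [A [B var] ** [A [B n]]]]]]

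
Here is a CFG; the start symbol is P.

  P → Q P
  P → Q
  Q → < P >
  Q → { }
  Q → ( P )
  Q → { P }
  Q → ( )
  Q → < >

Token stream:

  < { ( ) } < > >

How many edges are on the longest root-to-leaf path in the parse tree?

6

[P [Q < [P [Q { [P [Q ( )]] }] [P [Q < >]]] >]]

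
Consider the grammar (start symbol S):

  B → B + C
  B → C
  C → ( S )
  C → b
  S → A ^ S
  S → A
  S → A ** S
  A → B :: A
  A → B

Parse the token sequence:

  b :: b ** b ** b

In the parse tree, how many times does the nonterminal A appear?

[S [A [B [C b]] :: [A [B [C b]]]] ** [S [A [B [C b]]] ** [S [A [B [C b]]]]]]

4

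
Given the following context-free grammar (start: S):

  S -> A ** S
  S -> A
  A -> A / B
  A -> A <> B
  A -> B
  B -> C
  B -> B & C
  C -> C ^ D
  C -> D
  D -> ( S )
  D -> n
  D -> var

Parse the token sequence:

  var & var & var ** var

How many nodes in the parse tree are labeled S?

2

[S [A [B [B [B [C [D var]]] & [C [D var]]] & [C [D var]]]] ** [S [A [B [C [D var]]]]]]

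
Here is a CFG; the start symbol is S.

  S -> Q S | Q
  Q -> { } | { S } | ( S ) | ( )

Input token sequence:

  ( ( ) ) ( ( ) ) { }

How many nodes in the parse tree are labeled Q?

5

[S [Q ( [S [Q ( )]] )] [S [Q ( [S [Q ( )]] )] [S [Q { }]]]]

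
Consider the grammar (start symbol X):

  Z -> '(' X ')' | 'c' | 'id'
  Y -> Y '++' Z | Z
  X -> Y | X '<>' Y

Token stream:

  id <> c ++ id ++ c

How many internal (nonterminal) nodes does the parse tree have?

[X [X [Y [Z id]]] <> [Y [Y [Y [Z c]] ++ [Z id]] ++ [Z c]]]

10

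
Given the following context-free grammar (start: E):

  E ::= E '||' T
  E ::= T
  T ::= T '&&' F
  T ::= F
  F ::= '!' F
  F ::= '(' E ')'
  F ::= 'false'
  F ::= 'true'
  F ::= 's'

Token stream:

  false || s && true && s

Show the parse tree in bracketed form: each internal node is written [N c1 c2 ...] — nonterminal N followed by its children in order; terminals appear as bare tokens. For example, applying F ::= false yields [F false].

E
E || T
T || T
F || T
false || T
false || T && F
false || T && F && F
false || F && F && F
false || s && F && F
false || s && true && F
false || s && true && s

[E [E [T [F false]]] || [T [T [T [F s]] && [F true]] && [F s]]]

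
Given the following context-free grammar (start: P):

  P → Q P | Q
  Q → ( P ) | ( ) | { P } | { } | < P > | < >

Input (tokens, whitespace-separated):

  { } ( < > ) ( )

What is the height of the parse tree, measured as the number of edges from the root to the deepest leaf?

5

[P [Q { }] [P [Q ( [P [Q < >]] )] [P [Q ( )]]]]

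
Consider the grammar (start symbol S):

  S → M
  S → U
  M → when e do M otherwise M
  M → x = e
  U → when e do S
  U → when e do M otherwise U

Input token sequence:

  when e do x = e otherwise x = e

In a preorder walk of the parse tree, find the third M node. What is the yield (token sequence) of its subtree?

x = e

[S [M when e do [M x = e] otherwise [M x = e]]]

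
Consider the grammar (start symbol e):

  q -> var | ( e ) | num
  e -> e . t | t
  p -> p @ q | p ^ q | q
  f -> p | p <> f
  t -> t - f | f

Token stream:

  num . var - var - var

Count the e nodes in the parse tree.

[e [e [t [f [p [q num]]]]] . [t [t [t [f [p [q var]]]] - [f [p [q var]]]] - [f [p [q var]]]]]

2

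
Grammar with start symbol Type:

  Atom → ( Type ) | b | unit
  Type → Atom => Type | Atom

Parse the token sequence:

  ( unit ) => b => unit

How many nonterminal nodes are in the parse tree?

8

[Type [Atom ( [Type [Atom unit]] )] => [Type [Atom b] => [Type [Atom unit]]]]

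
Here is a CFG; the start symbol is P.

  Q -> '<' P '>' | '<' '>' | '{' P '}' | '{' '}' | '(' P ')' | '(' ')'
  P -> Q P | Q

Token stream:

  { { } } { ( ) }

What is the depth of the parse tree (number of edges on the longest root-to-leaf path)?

5

[P [Q { [P [Q { }]] }] [P [Q { [P [Q ( )]] }]]]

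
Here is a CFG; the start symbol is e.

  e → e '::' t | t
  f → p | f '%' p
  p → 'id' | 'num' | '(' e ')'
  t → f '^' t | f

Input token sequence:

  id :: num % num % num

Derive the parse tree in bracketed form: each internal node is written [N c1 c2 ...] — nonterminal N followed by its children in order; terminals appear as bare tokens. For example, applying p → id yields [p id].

[e [e [t [f [p id]]]] :: [t [f [f [f [p num]] % [p num]] % [p num]]]]

e
e :: t
t :: t
f :: t
p :: t
id :: t
id :: f
id :: f % p
id :: f % p % p
id :: p % p % p
id :: num % p % p
id :: num % num % p
id :: num % num % num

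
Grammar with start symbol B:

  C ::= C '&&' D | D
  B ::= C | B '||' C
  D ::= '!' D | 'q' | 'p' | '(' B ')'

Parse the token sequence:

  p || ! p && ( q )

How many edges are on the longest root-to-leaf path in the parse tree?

6

[B [B [C [D p]]] || [C [C [D ! [D p]]] && [D ( [B [C [D q]]] )]]]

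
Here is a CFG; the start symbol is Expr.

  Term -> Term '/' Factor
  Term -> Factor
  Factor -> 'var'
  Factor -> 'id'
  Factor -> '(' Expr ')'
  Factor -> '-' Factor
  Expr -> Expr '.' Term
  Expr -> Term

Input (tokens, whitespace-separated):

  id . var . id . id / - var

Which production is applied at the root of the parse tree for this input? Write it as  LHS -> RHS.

[Expr [Expr [Expr [Expr [Term [Factor id]]] . [Term [Factor var]]] . [Term [Factor id]]] . [Term [Term [Factor id]] / [Factor - [Factor var]]]]

Expr -> Expr '.' Term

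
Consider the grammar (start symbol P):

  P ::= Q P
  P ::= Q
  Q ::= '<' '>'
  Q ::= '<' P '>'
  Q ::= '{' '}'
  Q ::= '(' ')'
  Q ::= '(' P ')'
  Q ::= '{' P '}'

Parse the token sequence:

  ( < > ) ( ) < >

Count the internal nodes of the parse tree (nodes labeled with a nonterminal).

8

[P [Q ( [P [Q < >]] )] [P [Q ( )] [P [Q < >]]]]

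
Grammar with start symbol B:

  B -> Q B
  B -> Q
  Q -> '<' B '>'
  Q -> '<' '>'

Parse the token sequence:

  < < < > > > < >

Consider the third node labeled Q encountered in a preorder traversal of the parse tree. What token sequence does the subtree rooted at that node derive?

[B [Q < [B [Q < [B [Q < >]] >]] >] [B [Q < >]]]

< >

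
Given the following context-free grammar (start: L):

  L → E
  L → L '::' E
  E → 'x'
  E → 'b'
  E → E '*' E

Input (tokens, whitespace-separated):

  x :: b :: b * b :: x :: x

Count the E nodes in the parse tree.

7

[L [L [L [L [L [E x]] :: [E b]] :: [E [E b] * [E b]]] :: [E x]] :: [E x]]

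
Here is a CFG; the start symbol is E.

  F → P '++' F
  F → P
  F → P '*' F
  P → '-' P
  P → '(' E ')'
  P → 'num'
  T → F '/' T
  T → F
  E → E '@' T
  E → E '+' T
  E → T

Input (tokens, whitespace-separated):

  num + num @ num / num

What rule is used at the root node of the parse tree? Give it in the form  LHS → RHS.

[E [E [E [T [F [P num]]]] + [T [F [P num]]]] @ [T [F [P num]] / [T [F [P num]]]]]

E → E '@' T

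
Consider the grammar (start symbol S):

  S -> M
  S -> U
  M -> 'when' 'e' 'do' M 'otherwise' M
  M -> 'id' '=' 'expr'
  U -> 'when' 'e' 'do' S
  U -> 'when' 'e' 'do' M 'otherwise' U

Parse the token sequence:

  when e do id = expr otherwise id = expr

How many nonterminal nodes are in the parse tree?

4

[S [M when e do [M id = expr] otherwise [M id = expr]]]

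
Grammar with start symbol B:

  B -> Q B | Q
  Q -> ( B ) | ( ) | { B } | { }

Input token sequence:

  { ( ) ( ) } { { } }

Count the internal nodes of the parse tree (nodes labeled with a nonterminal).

10

[B [Q { [B [Q ( )] [B [Q ( )]]] }] [B [Q { [B [Q { }]] }]]]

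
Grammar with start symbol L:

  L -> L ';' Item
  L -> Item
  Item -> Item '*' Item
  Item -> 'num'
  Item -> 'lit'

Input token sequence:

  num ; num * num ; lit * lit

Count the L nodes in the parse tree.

3

[L [L [L [Item num]] ; [Item [Item num] * [Item num]]] ; [Item [Item lit] * [Item lit]]]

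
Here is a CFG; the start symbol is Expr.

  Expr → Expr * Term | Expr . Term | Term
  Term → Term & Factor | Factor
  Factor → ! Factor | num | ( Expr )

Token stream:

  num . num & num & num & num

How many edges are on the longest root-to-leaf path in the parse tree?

[Expr [Expr [Term [Factor num]]] . [Term [Term [Term [Term [Factor num]] & [Factor num]] & [Factor num]] & [Factor num]]]

6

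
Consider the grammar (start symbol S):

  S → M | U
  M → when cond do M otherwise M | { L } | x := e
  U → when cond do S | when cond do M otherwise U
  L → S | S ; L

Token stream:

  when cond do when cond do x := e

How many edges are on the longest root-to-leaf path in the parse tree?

[S [U when cond do [S [U when cond do [S [M x := e]]]]]]

6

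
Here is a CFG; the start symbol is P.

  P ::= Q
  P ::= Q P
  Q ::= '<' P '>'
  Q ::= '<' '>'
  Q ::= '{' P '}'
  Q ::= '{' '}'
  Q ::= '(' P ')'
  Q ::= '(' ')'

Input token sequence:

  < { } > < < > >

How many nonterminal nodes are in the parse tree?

[P [Q < [P [Q { }]] >] [P [Q < [P [Q < >]] >]]]

8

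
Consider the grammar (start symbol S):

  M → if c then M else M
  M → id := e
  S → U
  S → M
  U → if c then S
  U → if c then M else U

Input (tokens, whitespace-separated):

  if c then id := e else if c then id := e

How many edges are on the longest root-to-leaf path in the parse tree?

[S [U if c then [M id := e] else [U if c then [S [M id := e]]]]]

5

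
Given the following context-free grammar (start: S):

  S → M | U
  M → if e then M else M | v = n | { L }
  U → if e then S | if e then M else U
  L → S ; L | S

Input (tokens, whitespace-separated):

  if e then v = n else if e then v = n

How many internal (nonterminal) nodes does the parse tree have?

[S [U if e then [M v = n] else [U if e then [S [M v = n]]]]]

6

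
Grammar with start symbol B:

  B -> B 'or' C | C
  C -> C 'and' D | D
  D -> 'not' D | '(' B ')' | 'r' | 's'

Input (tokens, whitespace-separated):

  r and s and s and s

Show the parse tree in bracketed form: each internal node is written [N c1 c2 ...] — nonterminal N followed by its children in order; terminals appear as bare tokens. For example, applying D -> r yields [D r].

[B [C [C [C [C [D r]] and [D s]] and [D s]] and [D s]]]

B
C
C and D
C and D and D
C and D and D and D
D and D and D and D
r and D and D and D
r and s and D and D
r and s and s and D
r and s and s and s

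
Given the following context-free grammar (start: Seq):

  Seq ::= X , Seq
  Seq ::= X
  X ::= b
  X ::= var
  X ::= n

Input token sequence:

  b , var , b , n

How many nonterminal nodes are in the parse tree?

8

[Seq [X b] , [Seq [X var] , [Seq [X b] , [Seq [X n]]]]]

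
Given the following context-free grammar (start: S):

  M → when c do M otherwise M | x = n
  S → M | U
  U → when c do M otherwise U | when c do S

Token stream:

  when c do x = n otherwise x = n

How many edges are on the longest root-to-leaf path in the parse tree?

[S [M when c do [M x = n] otherwise [M x = n]]]

3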